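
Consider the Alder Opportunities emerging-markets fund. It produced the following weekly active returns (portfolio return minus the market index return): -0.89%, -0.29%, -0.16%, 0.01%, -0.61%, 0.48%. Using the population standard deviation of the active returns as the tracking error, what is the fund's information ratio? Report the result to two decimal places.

-0.56

Mean return r̄ = -1.460 / 6 = -0.2433%
Σ(r − r̄)² = 1.1491; population σ = √(1.1491/6) = 0.4376%
IR = r̄ / tracking error = -0.2433 / 0.4376 = -0.5560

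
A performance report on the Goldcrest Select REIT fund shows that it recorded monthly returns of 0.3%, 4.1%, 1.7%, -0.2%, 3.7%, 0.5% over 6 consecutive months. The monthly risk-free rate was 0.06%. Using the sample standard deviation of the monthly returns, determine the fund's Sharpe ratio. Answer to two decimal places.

Mean return r̄ = 10.10 / 6 = 1.6833%
Sample σ = √[Σ(r − r̄)² / 5] = √[16.7683 / 5] = √3.3537 = 1.8313%
Sharpe = (r̄ − rf) / σ = (1.6833 − 0.06) / 1.8313 = 1.6233 / 1.8313 = 0.8864

0.89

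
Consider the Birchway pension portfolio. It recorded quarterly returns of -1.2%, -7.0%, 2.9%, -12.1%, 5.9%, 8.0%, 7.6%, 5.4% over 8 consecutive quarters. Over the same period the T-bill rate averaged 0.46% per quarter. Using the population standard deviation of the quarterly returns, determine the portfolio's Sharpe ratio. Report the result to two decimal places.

μ = (-1.2 − 7 + 2.9 − 12.1 + 5.9 + 8 + 7.6 + 5.4) / 8 = 9.50 / 8 = 1.1875%
Σ(r − μ)² = 379.7088; population σ = √(379.7088/8) = 6.8894%
Sharpe = (μ − rf) / σ = (1.1875 − 0.46) / 6.8894 = 0.7275 / 6.8894 = 0.1056

0.11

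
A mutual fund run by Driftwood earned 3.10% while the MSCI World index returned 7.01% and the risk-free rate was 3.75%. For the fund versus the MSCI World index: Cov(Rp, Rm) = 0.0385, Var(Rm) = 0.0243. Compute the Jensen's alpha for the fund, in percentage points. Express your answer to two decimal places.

-5.82

β = Cov / Var = 0.0385 / 0.0243 = 1.5844
E[R] = Rf + β(Rm − Rf) = 3.75% + 1.5844 × (7.01% − 3.75%) = 8.9151%
α = Rp − E[R] = 3.10% − 8.9151% = -5.8151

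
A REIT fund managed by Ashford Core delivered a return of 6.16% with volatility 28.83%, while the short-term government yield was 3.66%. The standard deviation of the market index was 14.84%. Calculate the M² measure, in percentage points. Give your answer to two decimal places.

4.95

Sharpe = (Rp − Rf) / σp = (6.16% − 3.66%) / 28.83% = 0.0867
M² = Rf + Sharpe × σm = 3.66% + 0.0867 × 14.84% = 4.9466%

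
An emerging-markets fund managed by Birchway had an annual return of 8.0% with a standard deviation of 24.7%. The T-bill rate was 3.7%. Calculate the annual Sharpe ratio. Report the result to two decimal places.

Sharpe = (Rp − Rf) / σp = (8.0% − 3.7%) / 24.7% = 4.30% / 24.7% = 0.1741

0.17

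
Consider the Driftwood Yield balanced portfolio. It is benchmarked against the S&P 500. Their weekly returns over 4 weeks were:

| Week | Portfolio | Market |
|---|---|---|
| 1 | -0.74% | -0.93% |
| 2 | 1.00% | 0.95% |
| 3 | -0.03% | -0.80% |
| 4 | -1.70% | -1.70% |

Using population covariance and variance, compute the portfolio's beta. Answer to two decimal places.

r̄p = -0.3675%,  r̄m = -0.6200%
Cov = Σ(rp − r̄p)(rm − r̄m) / 4 = 0.9102
Var(rm) = Σ(rm − r̄m)² / 4 = 0.9400
β = Cov / Var = 0.9102 / 0.9400 = 0.9683

0.97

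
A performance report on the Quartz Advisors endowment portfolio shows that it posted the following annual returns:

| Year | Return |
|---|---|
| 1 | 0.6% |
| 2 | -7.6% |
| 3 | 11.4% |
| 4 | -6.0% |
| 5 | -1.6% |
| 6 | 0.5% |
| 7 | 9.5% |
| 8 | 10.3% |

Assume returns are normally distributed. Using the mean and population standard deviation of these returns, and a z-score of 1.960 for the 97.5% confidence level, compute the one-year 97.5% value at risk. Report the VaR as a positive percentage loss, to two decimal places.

11.49

Mean return r̄ = 17.10 / 8 = 2.1375%
Σ(r − r̄)² = (0.6 − 2.1375)² + (-7.6 − 2.1375)² + … = 386.6788
σ = √[386.6788 / 8] = 6.9523%
VaR = −(r̄ − z·σ) = −(2.1375 − 1.960 × 6.9523) = −(-11.4890) = 11.4890%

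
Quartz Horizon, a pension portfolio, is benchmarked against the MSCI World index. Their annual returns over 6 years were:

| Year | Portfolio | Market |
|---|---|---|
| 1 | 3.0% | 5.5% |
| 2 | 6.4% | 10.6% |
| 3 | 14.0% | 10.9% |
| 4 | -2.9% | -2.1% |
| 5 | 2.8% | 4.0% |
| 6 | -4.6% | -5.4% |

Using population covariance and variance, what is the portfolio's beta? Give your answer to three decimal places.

r̄p = 3.1167%,  r̄m = 3.9167%
Cov = Σ(rp − r̄p)(rm − r̄m) / 6 = 34.3047
Var(rm) = Σ(rm − r̄m)² / 6 = 36.4914
β = Cov / Var = 34.3047 / 36.4914 = 0.9401

0.940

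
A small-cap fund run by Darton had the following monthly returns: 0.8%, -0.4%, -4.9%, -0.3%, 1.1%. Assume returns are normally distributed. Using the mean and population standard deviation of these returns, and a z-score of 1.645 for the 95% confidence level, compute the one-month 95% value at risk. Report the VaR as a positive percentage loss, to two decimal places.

4.30

Mean return r̄ = -3.70 / 5 = -0.7400%
Population std dev = √[23.3720 / 5] = 2.1620%
VaR = −(r̄ − z·σ) = −(-0.7400 − 1.645 × 2.1620) = −(-4.2965) = 4.2965%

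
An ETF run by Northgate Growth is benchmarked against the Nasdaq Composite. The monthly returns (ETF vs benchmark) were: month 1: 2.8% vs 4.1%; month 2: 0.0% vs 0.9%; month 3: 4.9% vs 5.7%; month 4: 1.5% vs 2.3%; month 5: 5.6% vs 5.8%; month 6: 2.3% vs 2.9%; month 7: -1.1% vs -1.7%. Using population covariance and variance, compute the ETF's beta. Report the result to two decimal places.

r̄p = 2.2857%,  r̄m = 2.8571%
Cov = Σ(rp − r̄p)(rm − r̄m) / 7 = 5.4522
Var(rm) = Σ(rm − r̄m)² / 7 = 6.1710
β = Cov / Var = 5.4522 / 6.1710 = 0.8835

0.88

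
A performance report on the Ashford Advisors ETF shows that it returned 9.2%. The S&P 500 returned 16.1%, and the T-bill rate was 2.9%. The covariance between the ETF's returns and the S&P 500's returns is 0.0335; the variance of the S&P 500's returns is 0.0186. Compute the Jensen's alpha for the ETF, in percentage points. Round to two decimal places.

-17.47

β = Cov / Var = 0.0335 / 0.0186 = 1.8011
E[R] = Rf + β(Rm − Rf) = 2.9% + 1.8011 × (16.1% − 2.9%) = 26.6745%
α = Rp − E[R] = 9.2% − 26.6745% = -17.4745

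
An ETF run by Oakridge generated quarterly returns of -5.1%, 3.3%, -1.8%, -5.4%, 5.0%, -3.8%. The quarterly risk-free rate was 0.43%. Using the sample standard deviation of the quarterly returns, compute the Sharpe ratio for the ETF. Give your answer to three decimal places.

r̄ = (-5.1 + 3.3 − 1.8 − 5.4 + 5 − 3.8) / 6 = -1.3000%
Sample std dev = √[98.6000 / 5] = 4.4407%
Sharpe = (r̄ − rf) / σ = (-1.3000 − 0.43) / 4.4407 = -1.7300 / 4.4407 = -0.3896

-0.390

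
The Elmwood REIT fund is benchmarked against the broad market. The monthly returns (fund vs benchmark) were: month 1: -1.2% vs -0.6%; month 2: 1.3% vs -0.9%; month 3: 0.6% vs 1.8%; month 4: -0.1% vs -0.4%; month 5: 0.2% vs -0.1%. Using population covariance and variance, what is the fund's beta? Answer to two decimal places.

0.15

r̄p = 0.1600%,  r̄m = -0.0400%
Cov = Σ(rp − r̄p)(rm − r̄m) / 5 = 0.1364
Var(rm) = Σ(rm − r̄m)² / 5 = 0.9144
β = Cov / Var = 0.1364 / 0.9144 = 0.1492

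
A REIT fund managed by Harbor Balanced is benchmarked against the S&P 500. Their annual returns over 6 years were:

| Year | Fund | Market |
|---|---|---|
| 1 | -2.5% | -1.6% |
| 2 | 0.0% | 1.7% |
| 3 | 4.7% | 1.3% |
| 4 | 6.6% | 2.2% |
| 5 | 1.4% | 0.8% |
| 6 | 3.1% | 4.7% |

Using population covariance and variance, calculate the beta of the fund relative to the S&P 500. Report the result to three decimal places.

r̄p = 2.2167%,  r̄m = 1.5167%
Cov = Σ(rp − r̄p)(rm − r̄m) / 6 = 3.3581
Var(rm) = Σ(rm − r̄m)² / 6 = 3.4847
β = Cov / Var = 3.3581 / 3.4847 = 0.9637

0.964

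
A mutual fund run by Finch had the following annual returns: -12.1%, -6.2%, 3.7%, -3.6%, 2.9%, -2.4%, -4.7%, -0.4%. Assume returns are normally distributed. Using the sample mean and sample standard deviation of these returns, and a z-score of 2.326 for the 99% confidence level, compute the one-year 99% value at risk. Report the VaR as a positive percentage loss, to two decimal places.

r̄ = (-12.1 − 6.2 + 3.7 − 3.6 + 2.9 − 2.4 − 4.7 − 0.4) / 8 = -2.8500%
Σ(r − r̄)² = 182.9400; sample σ = √(182.9400/7) = 5.1122%
VaR = −(r̄ − z·σ) = −(-2.8500 − 2.326 × 5.1122) = −(-14.7410) = 14.7410%

14.74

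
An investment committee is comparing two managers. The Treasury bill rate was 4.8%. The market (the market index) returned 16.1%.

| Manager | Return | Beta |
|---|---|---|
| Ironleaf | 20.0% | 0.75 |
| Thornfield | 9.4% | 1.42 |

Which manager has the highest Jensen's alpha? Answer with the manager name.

Ironleaf: α = 20.0% − [4.8% + 0.75 × (16.1% − 4.8%)] = 6.725
Thornfield: α = 9.4% − [4.8% + 1.42 × (16.1% − 4.8%)] = -11.446
Highest: Ironleaf (6.725).

Ironleaf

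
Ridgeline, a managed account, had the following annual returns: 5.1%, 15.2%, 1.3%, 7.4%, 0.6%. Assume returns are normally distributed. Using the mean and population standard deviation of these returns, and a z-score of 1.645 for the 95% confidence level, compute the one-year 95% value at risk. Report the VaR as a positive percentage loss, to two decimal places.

2.74

r̄ = (5.1 + 15.2 + 1.3 + 7.4 + 0.6) / 5 = 29.60 / 5 = 5.9200%
Population std dev = √[138.6280 / 5] = 5.2655%
VaR = −(r̄ − z·σ) = −(5.9200 − 1.645 × 5.2655) = −(-2.7417) = 2.7417%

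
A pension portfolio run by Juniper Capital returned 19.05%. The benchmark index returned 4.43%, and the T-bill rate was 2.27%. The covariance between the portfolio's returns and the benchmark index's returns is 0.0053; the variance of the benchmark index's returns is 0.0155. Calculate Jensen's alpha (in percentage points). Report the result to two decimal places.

16.04

β = Cov / Var = 0.0053 / 0.0155 = 0.3419
E[R] = Rf + β(Rm − Rf) = 2.27% + 0.3419 × (4.43% − 2.27%) = 3.0085%
α = Rp − E[R] = 19.05% − 3.0085% = 16.0415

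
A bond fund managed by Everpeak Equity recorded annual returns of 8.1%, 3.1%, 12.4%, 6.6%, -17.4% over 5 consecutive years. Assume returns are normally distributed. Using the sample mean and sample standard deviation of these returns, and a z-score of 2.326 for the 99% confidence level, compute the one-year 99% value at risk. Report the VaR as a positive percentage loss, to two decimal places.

r̄ = (8.1 + 3.1 + 12.4 + 6.6 − 17.4) / 5 = 12.80 / 5 = 2.5600%
Sample std dev = √[542.5320 / 4] = 11.6462%
VaR = −(r̄ − z·σ) = −(2.5600 − 2.326 × 11.6462) = −(-24.5291) = 24.5291%

24.53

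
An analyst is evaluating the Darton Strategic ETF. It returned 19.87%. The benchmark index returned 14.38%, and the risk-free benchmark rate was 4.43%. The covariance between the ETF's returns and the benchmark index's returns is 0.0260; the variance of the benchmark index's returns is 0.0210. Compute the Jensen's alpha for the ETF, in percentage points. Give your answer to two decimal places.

β = Cov / Var = 0.0260 / 0.0210 = 1.2381
E[R] = Rf + β(Rm − Rf) = 4.43% + 1.2381 × (14.38% − 4.43%) = 16.7491%
α = Rp − E[R] = 19.87% − 16.7491% = 3.1209

3.12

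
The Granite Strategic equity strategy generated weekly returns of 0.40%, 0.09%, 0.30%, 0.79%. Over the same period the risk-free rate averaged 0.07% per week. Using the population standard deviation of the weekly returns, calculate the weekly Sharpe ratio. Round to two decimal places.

Mean return r̄ = 1.580 / 4 = 0.3950%
Population std dev = √[0.2581 / 4] = 0.2540%
Sharpe = (r̄ − rf) / σ = (0.3950 − 0.07) / 0.2540 = 0.3250 / 0.2540 = 1.2795

1.28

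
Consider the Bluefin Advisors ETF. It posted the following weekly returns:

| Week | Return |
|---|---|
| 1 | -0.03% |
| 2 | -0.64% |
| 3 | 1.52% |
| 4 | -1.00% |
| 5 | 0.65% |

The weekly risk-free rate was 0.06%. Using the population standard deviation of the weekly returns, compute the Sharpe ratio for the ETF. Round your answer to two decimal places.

Mean return r̄ = 0.500 / 5 = 0.1000%
Σ(r − r̄)² = (-0.03 − 0.1000)² + (-0.64 − 0.1000)² + … = 4.0934
population σ = √(4.0934 / 5) = √0.8187 = 0.9048%
Sharpe = (r̄ − rf) / σ = (0.1000 − 0.06) / 0.9048 = 0.0400 / 0.9048 = 0.0442

0.04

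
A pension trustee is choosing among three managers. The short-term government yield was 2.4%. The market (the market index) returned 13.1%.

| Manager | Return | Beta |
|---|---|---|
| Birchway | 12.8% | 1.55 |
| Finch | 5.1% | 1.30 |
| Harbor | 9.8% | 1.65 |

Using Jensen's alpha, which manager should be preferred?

Birchway

Birchway: α = 12.8% − [2.4% + 1.55 × (13.1% − 2.4%)] = -6.185
Finch: α = 5.1% − [2.4% + 1.30 × (13.1% − 2.4%)] = -11.210
Harbor: α = 9.8% − [2.4% + 1.65 × (13.1% − 2.4%)] = -10.255
Highest: Birchway (-6.185).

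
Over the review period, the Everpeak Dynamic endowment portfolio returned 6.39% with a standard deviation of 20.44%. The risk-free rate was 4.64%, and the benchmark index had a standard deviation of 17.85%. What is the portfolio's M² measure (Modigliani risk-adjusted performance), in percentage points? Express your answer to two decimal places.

6.17

Sharpe = (Rp − Rf) / σp = (6.39% − 4.64%) / 20.44% = 0.0856
M² = Rf + Sharpe × σm = 4.64% + 0.0856 × 17.85% = 6.1680%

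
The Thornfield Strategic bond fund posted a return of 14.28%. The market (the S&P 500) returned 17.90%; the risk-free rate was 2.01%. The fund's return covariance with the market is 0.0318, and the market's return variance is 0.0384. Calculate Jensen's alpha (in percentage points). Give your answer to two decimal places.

-0.89

β = Cov / Var = 0.0318 / 0.0384 = 0.8281
E[R] = Rf + β(Rm − Rf) = 2.01% + 0.8281 × (17.90% − 2.01%) = 15.1685%
α = Rp − E[R] = 14.28% − 15.1685% = -0.8885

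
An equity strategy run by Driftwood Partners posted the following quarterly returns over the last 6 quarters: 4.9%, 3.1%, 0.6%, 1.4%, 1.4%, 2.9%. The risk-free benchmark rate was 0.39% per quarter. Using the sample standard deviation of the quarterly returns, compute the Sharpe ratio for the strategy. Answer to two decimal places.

1.27

μ = (4.9 + 3.1 + 0.6 + 1.4 + 1.4 + 2.9) / 6 = 2.3833%
Σ(r − μ)² = (4.9 − 2.3833)² + (3.1 − 2.3833)² + … = 12.2283
sample σ = √(12.2283 / 5) = √2.4457 = 1.5639%
Sharpe = (μ − rf) / σ = (2.3833 − 0.39) / 1.5639 = 1.9933 / 1.5639 = 1.2746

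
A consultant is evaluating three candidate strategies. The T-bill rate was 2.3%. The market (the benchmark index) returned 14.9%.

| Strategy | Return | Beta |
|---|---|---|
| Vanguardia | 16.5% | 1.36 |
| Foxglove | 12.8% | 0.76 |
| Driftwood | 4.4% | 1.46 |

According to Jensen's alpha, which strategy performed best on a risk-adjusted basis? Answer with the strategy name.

Vanguardia: α = 16.5% − [2.3% + 1.36 × (14.9% − 2.3%)] = -2.936
Foxglove: α = 12.8% − [2.3% + 0.76 × (14.9% − 2.3%)] = 0.924
Driftwood: α = 4.4% − [2.3% + 1.46 × (14.9% − 2.3%)] = -16.296
Highest: Foxglove (0.924).

Foxglove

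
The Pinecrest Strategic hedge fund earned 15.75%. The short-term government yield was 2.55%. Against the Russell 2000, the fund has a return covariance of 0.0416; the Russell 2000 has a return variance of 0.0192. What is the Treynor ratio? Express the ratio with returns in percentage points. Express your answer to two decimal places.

6.09

β = Cov / Var = 0.0416 / 0.0192 = 2.1667
Treynor = (Rp − Rf) / β = (15.75% − 2.55%) / 2.1667 = 13.20 / 2.1667 = 6.0922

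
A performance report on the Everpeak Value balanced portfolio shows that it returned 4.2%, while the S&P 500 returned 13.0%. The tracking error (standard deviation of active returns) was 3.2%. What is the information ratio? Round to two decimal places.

-2.75

IR = (Rp − Rb) / TE = (4.2% − 13.0%) / 3.2% = -8.80% / 3.2% = -2.7500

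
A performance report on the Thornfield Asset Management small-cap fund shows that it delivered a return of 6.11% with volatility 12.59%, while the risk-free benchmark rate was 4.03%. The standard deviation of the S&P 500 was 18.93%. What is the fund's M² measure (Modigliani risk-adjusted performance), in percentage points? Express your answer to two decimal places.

Sharpe = (Rp − Rf) / σp = (6.11% − 4.03%) / 12.59% = 0.1652
M² = Rf + Sharpe × σm = 4.03% + 0.1652 × 18.93% = 7.1572%

7.16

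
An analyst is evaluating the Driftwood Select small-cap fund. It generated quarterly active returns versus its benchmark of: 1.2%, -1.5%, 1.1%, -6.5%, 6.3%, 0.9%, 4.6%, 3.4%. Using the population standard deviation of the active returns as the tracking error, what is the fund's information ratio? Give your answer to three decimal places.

μ = (1.2 − 1.5 + 1.1 − 6.5 + 6.3 + 0.9 + 4.6 + 3.4) / 8 = 1.1875%
Σ(r − μ)² = (1.2 − 1.1875)² + (-1.5 − 1.1875)² + … = 109.0888
σ = √[109.0888 / 8] = 3.6927%
IR = μ / tracking error = 1.1875 / 3.6927 = 0.3216

0.322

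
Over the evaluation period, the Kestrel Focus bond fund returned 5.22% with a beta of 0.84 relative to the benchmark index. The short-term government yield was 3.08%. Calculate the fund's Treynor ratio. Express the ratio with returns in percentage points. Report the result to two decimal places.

Treynor = (Rp − Rf) / β = (5.22% − 3.08%) / 0.84 = 2.14 / 0.84 = 2.5476

2.55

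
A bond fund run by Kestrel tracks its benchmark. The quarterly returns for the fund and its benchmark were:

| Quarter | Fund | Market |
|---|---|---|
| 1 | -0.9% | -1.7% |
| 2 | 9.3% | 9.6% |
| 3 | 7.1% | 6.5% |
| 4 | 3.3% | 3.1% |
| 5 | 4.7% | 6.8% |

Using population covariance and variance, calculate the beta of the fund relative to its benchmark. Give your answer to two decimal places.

0.87

r̄p = 4.7000%,  r̄m = 4.8600%
Cov = Σ(rp − r̄p)(rm − r̄m) / 5 = 12.9880
Var(rm) = Σ(rm − r̄m)² / 5 = 15.0104
β = Cov / Var = 12.9880 / 15.0104 = 0.8653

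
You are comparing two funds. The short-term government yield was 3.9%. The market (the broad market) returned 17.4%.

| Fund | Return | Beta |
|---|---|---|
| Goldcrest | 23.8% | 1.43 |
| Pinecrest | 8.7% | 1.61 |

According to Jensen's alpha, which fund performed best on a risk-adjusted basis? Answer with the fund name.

Goldcrest

Goldcrest: α = 23.8% − [3.9% + 1.43 × (17.4% − 3.9%)] = 0.595
Pinecrest: α = 8.7% − [3.9% + 1.61 × (17.4% − 3.9%)] = -16.935
Highest: Goldcrest (0.595).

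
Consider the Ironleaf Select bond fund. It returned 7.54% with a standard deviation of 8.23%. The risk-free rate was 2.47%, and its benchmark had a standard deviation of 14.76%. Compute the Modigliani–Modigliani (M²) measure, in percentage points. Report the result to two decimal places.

Sharpe = (Rp − Rf) / σp = (7.54% − 2.47%) / 8.23% = 0.6160
M² = Rf + Sharpe × σm = 2.47% + 0.6160 × 14.76% = 11.5622%

11.56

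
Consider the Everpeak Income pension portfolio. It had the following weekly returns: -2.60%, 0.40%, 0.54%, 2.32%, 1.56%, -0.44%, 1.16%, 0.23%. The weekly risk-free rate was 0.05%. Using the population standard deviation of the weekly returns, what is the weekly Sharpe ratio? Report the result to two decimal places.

Mean return r̄ = 3.170 / 8 = 0.3963%
Σ(r − r̄)² = 15.3636; population σ = √(15.3636/8) = 1.3858%
Sharpe = (r̄ − rf) / σ = (0.3963 − 0.05) / 1.3858 = 0.3463 / 1.3858 = 0.2499

0.25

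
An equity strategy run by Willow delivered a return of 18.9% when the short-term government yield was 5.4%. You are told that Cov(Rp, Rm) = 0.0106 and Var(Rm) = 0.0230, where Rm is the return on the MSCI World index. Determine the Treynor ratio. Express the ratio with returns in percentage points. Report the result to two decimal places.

β = Cov / Var = 0.0106 / 0.0230 = 0.4609
Treynor = (Rp − Rf) / β = (18.9% − 5.4%) / 0.4609 = 13.50 / 0.4609 = 29.2905

29.29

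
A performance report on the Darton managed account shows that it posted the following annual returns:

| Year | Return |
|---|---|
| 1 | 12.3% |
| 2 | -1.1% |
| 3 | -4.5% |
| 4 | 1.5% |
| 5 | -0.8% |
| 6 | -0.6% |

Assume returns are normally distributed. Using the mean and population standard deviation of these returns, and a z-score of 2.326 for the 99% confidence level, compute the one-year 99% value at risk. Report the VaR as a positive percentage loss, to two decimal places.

11.19

Mean return r̄ = 6.80 / 6 = 1.1333%
Σ(r − r̄)² = (12.3 − 1.1333)² + (-1.1 − 1.1333)² + … = 168.2933
σ = √[168.2933 / 6] = 5.2961%
VaR = −(r̄ − z·σ) = −(1.1333 − 2.326 × 5.2961) = −(-11.1854) = 11.1854%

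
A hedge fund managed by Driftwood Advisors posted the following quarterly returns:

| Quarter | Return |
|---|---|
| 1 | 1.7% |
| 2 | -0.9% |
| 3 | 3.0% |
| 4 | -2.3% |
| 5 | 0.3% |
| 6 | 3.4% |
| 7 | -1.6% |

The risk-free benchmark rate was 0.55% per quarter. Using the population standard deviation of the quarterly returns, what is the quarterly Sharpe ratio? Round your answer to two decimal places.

μ = (1.7 − 0.9 + 3 − 2.3 + 0.3 + 3.4 − 1.6) / 7 = 0.5143%
Σ(r − μ)² = 30.3486; population σ = √(30.3486/7) = 2.0822%
Sharpe = (μ − rf) / σ = (0.5143 − 0.55) / 2.0822 = -0.0357 / 2.0822 = -0.0171

-0.02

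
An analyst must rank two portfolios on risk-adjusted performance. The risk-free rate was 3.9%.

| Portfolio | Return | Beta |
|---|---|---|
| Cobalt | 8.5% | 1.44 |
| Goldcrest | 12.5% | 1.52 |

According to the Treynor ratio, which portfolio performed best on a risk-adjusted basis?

Goldcrest

Cobalt: Treynor = (8.5% − 3.9%) / 1.44 = 3.194
Goldcrest: Treynor = (12.5% − 3.9%) / 1.52 = 5.658
Highest: Goldcrest (5.658).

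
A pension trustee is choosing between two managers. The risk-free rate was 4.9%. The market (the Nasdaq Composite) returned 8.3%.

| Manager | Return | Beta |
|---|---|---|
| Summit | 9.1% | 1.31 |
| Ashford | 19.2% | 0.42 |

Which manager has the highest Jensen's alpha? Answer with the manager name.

Summit: α = 9.1% − [4.9% + 1.31 × (8.3% − 4.9%)] = -0.254
Ashford: α = 19.2% − [4.9% + 0.42 × (8.3% − 4.9%)] = 12.872
Highest: Ashford (12.872).

Ashford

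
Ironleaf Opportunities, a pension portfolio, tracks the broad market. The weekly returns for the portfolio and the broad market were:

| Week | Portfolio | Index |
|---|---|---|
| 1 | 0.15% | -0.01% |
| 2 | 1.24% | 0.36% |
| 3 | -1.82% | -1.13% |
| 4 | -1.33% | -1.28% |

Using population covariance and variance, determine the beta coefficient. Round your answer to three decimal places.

1.662

r̄p = -0.4400%,  r̄m = -0.5150%
Cov = Σ(rp − r̄p)(rm − r̄m) / 4 = 0.8244
Var(rm) = Σ(rm − r̄m)² / 4 = 0.4960
β = Cov / Var = 0.8244 / 0.4960 = 1.6621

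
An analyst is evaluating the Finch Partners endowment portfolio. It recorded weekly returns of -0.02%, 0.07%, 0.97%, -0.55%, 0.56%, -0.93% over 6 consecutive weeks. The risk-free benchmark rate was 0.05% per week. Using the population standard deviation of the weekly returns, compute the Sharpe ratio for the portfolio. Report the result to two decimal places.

-0.05

μ = (-0.02 + 0.07 + 0.97 − 0.55 + 0.56 − 0.93) / 6 = 0.100 / 6 = 0.0167%
Σ(r − μ)² = (-0.02 − 0.0167)² + (0.07 − 0.0167)² + (0.97 − 0.0167)² + … = 2.4255
σ = √[2.4255 / 6] = 0.6358%
Sharpe = (μ − rf) / σ = (0.0167 − 0.05) / 0.6358 = -0.0333 / 0.6358 = -0.0524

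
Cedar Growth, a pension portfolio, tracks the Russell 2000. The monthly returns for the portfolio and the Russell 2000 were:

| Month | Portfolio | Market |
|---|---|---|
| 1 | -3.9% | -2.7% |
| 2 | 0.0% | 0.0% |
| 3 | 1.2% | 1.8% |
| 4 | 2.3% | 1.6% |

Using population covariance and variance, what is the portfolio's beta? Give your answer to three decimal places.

1.268

r̄p = -0.1000%,  r̄m = 0.1750%
Cov = Σ(rp − r̄p)(rm − r̄m) / 4 = 4.1100
Var(rm) = Σ(rm − r̄m)² / 4 = 3.2419
β = Cov / Var = 4.1100 / 3.2419 = 1.2678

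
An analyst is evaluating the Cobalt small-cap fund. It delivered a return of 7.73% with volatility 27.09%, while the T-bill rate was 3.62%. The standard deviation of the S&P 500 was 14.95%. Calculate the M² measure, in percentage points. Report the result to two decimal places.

Sharpe = (Rp − Rf) / σp = (7.73% − 3.62%) / 27.09% = 0.1517
M² = Rf + Sharpe × σm = 3.62% + 0.1517 × 14.95% = 5.8879%

5.89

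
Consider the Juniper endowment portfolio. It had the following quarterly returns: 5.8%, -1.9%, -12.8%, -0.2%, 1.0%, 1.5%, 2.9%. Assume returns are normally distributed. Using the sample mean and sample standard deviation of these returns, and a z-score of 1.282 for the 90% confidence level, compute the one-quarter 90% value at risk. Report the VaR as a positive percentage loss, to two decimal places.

8.13

r̄ = (5.8 − 1.9 − 12.8 − 0.2 + 1 + 1.5 + 2.9) / 7 = -0.5286%
Sample σ = √[Σ(r − r̄)² / 6] = √[210.8343 / 6] = √35.1391 = 5.9278%
VaR = −(r̄ − z·σ) = −(-0.5286 − 1.282 × 5.9278) = −(-8.1280) = 8.1280%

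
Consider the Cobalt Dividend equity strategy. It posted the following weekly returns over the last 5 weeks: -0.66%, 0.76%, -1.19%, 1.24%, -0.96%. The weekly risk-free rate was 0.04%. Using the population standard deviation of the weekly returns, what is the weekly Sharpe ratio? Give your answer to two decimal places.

-0.21

r̄ = (-0.66 + 0.76 − 1.19 + 1.24 − 0.96) / 5 = -0.810 / 5 = -0.1620%
Σ(r − r̄)² = (-0.66 − (-0.1620))² + (0.76 − (-0.1620))² + (-1.19 − (-0.1620))² + … = 4.7573
σ = √[4.7573 / 5] = 0.9754%
Sharpe = (r̄ − rf) / σ = (-0.1620 − 0.04) / 0.9754 = -0.2020 / 0.9754 = -0.2071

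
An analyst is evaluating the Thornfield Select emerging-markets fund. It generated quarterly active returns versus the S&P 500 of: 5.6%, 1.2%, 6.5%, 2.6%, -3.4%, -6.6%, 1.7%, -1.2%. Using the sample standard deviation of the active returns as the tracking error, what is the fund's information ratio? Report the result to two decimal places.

r̄ = (5.6 + 1.2 + 6.5 + 2.6 − 3.4 − 6.6 + 1.7 − 1.2) / 8 = 6.40 / 8 = 0.8000%
Σ(r − r̄)² = (5.6 − 0.8000)² + (1.2 − 0.8000)² + (6.5 − 0.8000)² + … = 136.1400
sample σ = √(136.1400 / 7) = √19.4486 = 4.4101%
IR = r̄ / tracking error = 0.8000 / 4.4101 = 0.1814

0.18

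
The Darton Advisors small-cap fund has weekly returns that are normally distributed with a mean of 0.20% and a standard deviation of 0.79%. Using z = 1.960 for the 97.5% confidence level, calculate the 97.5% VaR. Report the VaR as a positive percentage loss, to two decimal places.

1.35

VaR (as % loss) = −(μ − z·σ) = −(0.20% − 1.960 × 0.79%) = −(-1.3484%) = 1.3484%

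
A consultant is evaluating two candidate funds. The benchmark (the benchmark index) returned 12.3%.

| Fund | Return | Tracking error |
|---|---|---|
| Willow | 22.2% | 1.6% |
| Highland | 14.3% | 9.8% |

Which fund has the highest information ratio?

Willow: IR = (22.2% − 12.3%) / 1.6% = 6.188
Highland: IR = (14.3% − 12.3%) / 9.8% = 0.204
Highest: Willow (6.188).

Willow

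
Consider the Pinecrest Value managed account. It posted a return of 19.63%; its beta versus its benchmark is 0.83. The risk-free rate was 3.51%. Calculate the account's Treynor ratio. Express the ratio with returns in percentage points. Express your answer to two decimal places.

19.42

Treynor = (Rp − Rf) / β = (19.63% − 3.51%) / 0.83 = 16.12 / 0.83 = 19.4217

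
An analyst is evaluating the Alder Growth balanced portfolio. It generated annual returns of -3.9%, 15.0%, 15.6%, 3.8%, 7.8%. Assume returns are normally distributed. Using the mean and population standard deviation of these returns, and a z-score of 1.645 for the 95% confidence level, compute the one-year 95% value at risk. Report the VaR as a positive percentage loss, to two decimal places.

4.33

r̄ = (-3.9 + 15 + 15.6 + 3.8 + 7.8) / 5 = 7.6600%
Population σ = √[Σ(r − r̄)² / 5] = √[265.4720 / 5] = √53.0944 = 7.2866%
VaR = −(r̄ − z·σ) = −(7.6600 − 1.645 × 7.2866) = −(-4.3265) = 4.3265%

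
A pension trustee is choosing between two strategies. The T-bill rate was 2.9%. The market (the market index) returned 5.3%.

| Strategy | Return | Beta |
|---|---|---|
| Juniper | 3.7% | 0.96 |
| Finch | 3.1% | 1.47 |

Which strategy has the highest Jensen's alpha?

Juniper: α = 3.7% − [2.9% + 0.96 × (5.3% − 2.9%)] = -1.504
Finch: α = 3.1% − [2.9% + 1.47 × (5.3% − 2.9%)] = -3.328
Highest: Juniper (-1.504).

Juniper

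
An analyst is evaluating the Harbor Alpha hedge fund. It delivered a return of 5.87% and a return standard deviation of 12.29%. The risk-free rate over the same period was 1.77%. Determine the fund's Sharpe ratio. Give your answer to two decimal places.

0.33

Sharpe = (Rp − Rf) / σp = (5.87% − 1.77%) / 12.29% = 4.10% / 12.29% = 0.3336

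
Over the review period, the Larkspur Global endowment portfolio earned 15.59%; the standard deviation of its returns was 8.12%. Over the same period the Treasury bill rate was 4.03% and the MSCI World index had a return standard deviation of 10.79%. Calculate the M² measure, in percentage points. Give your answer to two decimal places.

Sharpe = (Rp − Rf) / σp = (15.59% − 4.03%) / 8.12% = 1.4236
M² = Rf + Sharpe × σm = 4.03% + 1.4236 × 10.79% = 19.3906%

19.39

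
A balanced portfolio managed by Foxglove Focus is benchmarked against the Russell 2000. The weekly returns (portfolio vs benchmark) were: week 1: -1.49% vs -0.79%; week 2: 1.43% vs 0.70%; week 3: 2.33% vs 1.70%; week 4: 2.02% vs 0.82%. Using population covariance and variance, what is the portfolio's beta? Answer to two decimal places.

r̄p = 1.0725%,  r̄m = 0.6075%
Cov = Σ(rp − r̄p)(rm − r̄m) / 4 = 1.2973
Var(rm) = Σ(rm − r̄m)² / 4 = 0.8001
β = Cov / Var = 1.2973 / 0.8001 = 1.6214

1.62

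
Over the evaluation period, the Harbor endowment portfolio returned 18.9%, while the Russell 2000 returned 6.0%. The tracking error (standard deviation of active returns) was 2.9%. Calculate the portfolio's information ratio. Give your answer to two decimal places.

IR = (Rp − Rb) / TE = (18.9% − 6.0%) / 2.9% = 12.90% / 2.9% = 4.4483

4.45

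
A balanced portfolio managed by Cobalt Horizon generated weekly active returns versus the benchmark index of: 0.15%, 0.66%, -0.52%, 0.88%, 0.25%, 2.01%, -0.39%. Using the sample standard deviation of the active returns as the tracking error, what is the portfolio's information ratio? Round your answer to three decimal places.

r̄ = (0.15 + 0.66 − 0.52 + 0.88 + 0.25 + 2.01 − 0.39) / 7 = 3.040 / 7 = 0.4343%
Σ(r − r̄)² = (0.15 − 0.4343)² + (0.66 − 0.4343)² + (-0.52 − 0.4343)² + … = 4.4374
σ = √[4.4374 / 6] = 0.8600%
IR = r̄ / tracking error = 0.4343 / 0.8600 = 0.5050

0.505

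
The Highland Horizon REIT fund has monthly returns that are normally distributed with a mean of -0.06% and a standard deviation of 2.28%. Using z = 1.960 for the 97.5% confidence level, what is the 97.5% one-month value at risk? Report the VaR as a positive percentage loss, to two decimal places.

4.53

VaR (as % loss) = −(μ − z·σ) = −(-0.06% − 1.960 × 2.28%) = −(-4.5288%) = 4.5288%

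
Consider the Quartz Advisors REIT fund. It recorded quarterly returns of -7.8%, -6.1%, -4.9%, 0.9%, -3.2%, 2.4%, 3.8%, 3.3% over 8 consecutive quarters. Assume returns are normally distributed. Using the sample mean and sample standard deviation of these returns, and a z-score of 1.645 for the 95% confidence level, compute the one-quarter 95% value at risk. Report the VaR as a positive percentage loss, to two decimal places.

μ = (-7.8 − 6.1 − 4.9 + 0.9 − 3.2 + 2.4 + 3.8 + 3.3) / 8 = -1.4500%
Sample std dev = √[147.3800 / 7] = 4.5885%
VaR = −(μ − z·σ) = −(-1.4500 − 1.645 × 4.5885) = −(-8.9981) = 8.9981%

9.00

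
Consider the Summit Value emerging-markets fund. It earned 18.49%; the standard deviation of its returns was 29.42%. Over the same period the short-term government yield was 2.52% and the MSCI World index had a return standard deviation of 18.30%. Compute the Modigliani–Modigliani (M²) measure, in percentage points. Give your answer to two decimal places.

12.45

Sharpe = (Rp − Rf) / σp = (18.49% − 2.52%) / 29.42% = 0.5428
M² = Rf + Sharpe × σm = 2.52% + 0.5428 × 18.30% = 12.4532%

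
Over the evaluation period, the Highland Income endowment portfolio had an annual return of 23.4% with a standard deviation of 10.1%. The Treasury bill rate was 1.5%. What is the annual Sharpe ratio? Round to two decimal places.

Sharpe = (Rp − Rf) / σp = (23.4% − 1.5%) / 10.1% = 21.90% / 10.1% = 2.1683

2.17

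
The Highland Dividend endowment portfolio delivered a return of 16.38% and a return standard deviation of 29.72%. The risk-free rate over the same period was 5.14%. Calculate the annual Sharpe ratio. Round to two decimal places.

Sharpe = (Rp − Rf) / σp = (16.38% − 5.14%) / 29.72% = 11.24% / 29.72% = 0.3782

0.38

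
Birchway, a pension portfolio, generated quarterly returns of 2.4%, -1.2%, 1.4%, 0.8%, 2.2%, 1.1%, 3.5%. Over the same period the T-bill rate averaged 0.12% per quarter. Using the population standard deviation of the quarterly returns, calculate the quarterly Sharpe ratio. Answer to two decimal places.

0.97

μ = (2.4 − 1.2 + 1.4 + 0.8 + 2.2 + 1.1 + 3.5) / 7 = 10.20 / 7 = 1.4571%
Population σ = √[Σ(r − μ)² / 7] = √[13.2371 / 7] = √1.8910 = 1.3751%
Sharpe = (μ − rf) / σ = (1.4571 − 0.12) / 1.3751 = 1.3371 / 1.3751 = 0.9724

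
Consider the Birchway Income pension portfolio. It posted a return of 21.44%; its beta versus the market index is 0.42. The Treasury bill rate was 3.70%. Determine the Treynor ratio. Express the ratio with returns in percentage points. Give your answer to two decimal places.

42.24

Treynor = (Rp − Rf) / β = (21.44% − 3.70%) / 0.42 = 17.74 / 0.42 = 42.2381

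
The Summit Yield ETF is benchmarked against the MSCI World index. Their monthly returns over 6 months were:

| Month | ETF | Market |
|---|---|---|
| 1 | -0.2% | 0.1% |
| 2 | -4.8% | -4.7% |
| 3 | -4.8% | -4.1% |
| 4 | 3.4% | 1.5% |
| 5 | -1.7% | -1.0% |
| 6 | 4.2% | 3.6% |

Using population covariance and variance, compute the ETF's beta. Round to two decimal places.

1.19

r̄p = -0.6500%,  r̄m = -0.7667%
Cov = Σ(rp − r̄p)(rm − r̄m) / 6 = 10.1917
Var(rm) = Σ(rm − r̄m)² / 6 = 8.5989
β = Cov / Var = 10.1917 / 8.5989 = 1.1852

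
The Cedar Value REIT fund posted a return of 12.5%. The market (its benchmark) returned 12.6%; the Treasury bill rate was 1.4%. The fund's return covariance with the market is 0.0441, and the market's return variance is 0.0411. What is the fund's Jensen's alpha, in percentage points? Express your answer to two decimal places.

β = Cov / Var = 0.0441 / 0.0411 = 1.0730
E[R] = Rf + β(Rm − Rf) = 1.4% + 1.0730 × (12.6% − 1.4%) = 13.4176%
α = Rp − E[R] = 12.5% − 13.4176% = -0.9176

-0.92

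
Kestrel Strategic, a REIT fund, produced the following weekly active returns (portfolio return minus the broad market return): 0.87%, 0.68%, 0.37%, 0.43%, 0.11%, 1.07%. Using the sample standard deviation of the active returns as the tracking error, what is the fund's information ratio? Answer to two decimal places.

1.67

μ = (0.87 + 0.68 + 0.37 + 0.43 + 0.11 + 1.07) / 6 = 0.5883%
Σ(r − μ)² = (0.87 − 0.5883)² + (0.68 − 0.5883)² + … = 0.6213
sample σ = √(0.6213 / 5) = √0.1243 = 0.3526%
IR = μ / tracking error = 0.5883 / 0.3526 = 1.6685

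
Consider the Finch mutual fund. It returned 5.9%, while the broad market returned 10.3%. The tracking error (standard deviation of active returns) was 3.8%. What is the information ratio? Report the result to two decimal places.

-1.16

IR = (Rp − Rb) / TE = (5.9% − 10.3%) / 3.8% = -4.40% / 3.8% = -1.1579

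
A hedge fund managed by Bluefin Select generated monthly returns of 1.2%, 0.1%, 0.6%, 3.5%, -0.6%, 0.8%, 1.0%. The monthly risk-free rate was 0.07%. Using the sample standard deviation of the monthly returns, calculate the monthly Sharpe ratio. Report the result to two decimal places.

r̄ = (1.2 + 0.1 + 0.6 + 3.5 − 0.6 + 0.8 + 1) / 7 = 0.9429%
Sample std dev = √[9.8371 / 6] = 1.2804%
Sharpe = (r̄ − rf) / σ = (0.9429 − 0.07) / 1.2804 = 0.8729 / 1.2804 = 0.6817

0.68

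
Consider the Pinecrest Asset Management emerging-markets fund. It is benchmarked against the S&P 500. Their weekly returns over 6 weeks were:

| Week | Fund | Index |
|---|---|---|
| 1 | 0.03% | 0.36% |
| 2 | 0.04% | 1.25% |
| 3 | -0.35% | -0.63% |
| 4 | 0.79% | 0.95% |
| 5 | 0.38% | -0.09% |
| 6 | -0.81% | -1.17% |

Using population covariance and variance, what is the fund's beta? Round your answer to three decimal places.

r̄p = 0.0133%,  r̄m = 0.1117%
Cov = Σ(rp − r̄p)(rm − r̄m) / 6 = 0.3227
Var(rm) = Σ(rm − r̄m)² / 6 = 0.7156
β = Cov / Var = 0.3227 / 0.7156 = 0.4510

0.451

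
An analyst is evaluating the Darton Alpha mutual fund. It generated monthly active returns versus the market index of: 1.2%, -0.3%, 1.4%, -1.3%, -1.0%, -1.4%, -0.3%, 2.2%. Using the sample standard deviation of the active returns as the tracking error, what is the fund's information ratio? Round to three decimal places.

Mean return μ = 0.50 / 8 = 0.0625%
Sample std dev = √[13.0388 / 7] = 1.3648%
IR = μ / tracking error = 0.0625 / 1.3648 = 0.0458

0.046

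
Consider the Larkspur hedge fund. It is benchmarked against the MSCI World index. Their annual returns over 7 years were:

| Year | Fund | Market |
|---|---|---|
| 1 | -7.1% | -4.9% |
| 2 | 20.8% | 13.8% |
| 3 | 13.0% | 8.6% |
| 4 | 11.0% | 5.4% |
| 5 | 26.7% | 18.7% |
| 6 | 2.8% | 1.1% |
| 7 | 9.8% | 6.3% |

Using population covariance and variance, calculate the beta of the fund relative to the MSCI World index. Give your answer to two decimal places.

1.42

r̄p = 11.0000%,  r̄m = 7.0000%
Cov = Σ(rp − r̄p)(rm − r̄m) / 7 = 74.0200
Var(rm) = Σ(rm − r̄m)² / 7 = 52.1657
β = Cov / Var = 74.0200 / 52.1657 = 1.4189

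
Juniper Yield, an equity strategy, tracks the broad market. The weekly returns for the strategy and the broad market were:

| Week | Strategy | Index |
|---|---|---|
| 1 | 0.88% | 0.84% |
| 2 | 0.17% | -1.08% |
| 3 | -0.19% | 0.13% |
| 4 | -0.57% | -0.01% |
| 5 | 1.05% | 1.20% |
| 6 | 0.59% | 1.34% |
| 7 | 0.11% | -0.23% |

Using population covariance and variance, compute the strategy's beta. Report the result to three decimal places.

r̄p = 0.2914%,  r̄m = 0.3129%
Cov = Σ(rp − r̄p)(rm − r̄m) / 7 = 0.2748
Var(rm) = Σ(rm − r̄m)² / 7 = 0.6418
β = Cov / Var = 0.2748 / 0.6418 = 0.4282

0.428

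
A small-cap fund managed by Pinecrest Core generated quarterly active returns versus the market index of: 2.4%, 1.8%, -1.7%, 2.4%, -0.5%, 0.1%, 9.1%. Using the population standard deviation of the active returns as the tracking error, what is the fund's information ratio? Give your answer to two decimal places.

Mean return r̄ = 13.60 / 7 = 1.9429%
Σ(r − r̄)² = 74.2971; population σ = √(74.2971/7) = 3.2579%
IR = r̄ / tracking error = 1.9429 / 3.2579 = 0.5964

0.60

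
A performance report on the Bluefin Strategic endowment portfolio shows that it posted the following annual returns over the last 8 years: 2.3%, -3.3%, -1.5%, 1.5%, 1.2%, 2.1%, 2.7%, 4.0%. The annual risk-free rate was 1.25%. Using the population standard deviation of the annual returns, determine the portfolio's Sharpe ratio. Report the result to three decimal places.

-0.056

Mean return r̄ = 9.00 / 8 = 1.1250%
Σ(r − r̄)² = (2.3 − 1.1250)² + (-3.3 − 1.1250)² + (-1.5 − 1.1250)² + … = 39.6950
σ = √[39.6950 / 8] = 2.2275%
Sharpe = (r̄ − rf) / σ = (1.1250 − 1.25) / 2.2275 = -0.1250 / 2.2275 = -0.0561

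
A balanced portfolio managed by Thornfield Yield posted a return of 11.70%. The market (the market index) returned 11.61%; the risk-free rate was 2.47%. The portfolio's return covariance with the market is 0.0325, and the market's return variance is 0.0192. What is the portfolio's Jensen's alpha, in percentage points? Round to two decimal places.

β = Cov / Var = 0.0325 / 0.0192 = 1.6927
E[R] = Rf + β(Rm − Rf) = 2.47% + 1.6927 × (11.61% − 2.47%) = 17.9413%
α = Rp − E[R] = 11.70% − 17.9413% = -6.2413

-6.24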